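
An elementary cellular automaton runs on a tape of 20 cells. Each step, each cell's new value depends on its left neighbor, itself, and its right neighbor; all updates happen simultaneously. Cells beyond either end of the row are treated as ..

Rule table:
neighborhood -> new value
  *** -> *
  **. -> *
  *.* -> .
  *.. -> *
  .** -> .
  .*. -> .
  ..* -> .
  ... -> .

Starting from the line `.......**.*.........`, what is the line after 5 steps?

............*..*....

........*..*........
.........*..*.......
..........*..*......
...........*..*.....
............*..*....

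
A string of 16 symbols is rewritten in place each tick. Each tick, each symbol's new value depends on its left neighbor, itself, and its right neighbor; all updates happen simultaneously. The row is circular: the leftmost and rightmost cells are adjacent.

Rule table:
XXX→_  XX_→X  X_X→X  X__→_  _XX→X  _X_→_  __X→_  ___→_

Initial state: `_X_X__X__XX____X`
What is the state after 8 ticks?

_________XX_____

tick 1: X_X______XX_____
tick 2: _X_______XX_____
tick 3: _________XX_____
tick 4: _________XX_____  (fixed point — unchanged through tick 8)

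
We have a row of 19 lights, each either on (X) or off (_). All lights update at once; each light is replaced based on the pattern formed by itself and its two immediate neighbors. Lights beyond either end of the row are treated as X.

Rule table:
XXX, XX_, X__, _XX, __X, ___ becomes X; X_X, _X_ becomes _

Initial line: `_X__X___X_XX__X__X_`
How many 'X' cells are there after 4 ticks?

__XX_XXX__XXXX_XX__
XXXX_XXXXXXXXX_XXXX
XXXX_XXXXXXXXX_XXXX  (fixed point — unchanged through tick 4)
count of X: 17

17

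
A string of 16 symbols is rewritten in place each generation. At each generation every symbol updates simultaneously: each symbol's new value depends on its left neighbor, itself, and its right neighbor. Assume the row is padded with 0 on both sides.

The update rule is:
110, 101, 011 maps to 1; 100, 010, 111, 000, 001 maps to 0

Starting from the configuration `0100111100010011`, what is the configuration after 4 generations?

0000000000000011

0000100100000011
0000000000000011
0000000000000011  (fixed point — unchanged through generation 4)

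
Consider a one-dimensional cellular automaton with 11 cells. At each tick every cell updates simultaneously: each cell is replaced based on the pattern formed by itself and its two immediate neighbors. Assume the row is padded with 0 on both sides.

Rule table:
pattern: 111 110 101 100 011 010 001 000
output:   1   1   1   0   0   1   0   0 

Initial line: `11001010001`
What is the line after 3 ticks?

01001110001
01000110001
01000010001

01000010001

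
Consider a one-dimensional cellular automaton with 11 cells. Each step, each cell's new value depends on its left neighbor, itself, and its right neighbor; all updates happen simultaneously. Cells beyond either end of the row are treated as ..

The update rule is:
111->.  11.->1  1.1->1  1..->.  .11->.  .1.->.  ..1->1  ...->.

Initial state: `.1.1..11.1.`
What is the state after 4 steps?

1.1..1.11..
.1..1.1.1..
1..1.1.1...
..1.1.1....

..1.1.1....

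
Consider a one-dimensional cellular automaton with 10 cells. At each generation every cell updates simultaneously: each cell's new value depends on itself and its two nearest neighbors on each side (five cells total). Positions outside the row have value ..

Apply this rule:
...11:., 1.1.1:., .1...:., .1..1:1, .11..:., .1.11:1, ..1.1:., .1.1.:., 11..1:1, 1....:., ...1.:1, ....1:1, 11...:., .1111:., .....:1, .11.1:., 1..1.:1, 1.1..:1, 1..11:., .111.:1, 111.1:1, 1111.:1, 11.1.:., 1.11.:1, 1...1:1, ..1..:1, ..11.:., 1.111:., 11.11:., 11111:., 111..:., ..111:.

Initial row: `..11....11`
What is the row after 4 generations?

1.....1...
1..1111..1
11...1.111
...11.1.1.

...11.1.1.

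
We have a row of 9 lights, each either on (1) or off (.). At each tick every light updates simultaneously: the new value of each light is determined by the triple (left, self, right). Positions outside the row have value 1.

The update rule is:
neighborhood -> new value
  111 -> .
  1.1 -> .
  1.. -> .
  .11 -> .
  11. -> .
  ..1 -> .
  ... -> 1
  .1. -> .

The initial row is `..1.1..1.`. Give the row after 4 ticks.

.........
.1111111.
.........  (repeats tick 1; period 2)
tick 4: .1111111.

.1111111.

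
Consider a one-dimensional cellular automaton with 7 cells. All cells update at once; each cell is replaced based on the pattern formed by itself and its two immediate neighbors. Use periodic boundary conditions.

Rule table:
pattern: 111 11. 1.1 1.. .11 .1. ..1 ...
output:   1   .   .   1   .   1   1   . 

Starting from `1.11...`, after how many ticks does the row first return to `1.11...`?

tick 1: 1...1.1
tick 2: .1.11..
tick 3: 11...1.
tick 4: ..1.11.
tick 5: .11...1
tick 6: ...1.11
tick 7: 1.11...

7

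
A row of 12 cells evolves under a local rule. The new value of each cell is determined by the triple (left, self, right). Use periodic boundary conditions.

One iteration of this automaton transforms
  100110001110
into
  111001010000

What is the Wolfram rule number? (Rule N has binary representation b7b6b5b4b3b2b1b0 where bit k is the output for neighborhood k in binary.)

position 9: 111 → 0  (bit 7 = 0)
position 4: 110 → 0  (bit 6 = 0)
position 11: 101 → 0  (bit 5 = 0)
position 1: 100 → 1  (bit 4 = 1)
position 3: 011 → 0  (bit 3 = 0)
position 0: 010 → 1  (bit 2 = 1)
position 2: 001 → 1  (bit 1 = 1)
position 6: 000 → 0  (bit 0 = 0)
bits b7..b0 = 00010110 = 22

22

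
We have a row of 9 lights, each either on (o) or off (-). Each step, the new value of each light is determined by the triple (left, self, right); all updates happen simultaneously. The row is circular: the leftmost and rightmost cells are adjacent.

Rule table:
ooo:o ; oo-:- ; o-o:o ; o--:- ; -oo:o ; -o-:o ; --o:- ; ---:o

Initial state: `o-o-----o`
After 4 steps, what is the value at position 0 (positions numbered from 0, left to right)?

-oo-ooo-o
oo-ooo-oo
o-ooo-ooo
-ooo-oooo
position 0 holds -

-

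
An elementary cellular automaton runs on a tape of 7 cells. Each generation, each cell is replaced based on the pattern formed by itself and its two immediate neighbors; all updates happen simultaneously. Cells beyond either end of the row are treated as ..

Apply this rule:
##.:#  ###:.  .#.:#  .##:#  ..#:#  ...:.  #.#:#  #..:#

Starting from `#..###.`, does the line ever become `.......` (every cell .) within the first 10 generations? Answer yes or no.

####.##
#..####
####..#
#..####  (repeats generation 2; period 2)
generation 10: #..####
generation 10 is #..####, still not uniform .

no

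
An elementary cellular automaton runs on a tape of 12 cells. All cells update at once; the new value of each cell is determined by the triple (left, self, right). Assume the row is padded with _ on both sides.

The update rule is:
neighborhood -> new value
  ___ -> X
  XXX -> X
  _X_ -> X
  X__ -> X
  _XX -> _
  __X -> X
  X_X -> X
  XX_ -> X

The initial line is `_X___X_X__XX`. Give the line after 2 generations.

XXXXXXXXXX_X
_XXXXXXXXXXX

_XXXXXXXXXXX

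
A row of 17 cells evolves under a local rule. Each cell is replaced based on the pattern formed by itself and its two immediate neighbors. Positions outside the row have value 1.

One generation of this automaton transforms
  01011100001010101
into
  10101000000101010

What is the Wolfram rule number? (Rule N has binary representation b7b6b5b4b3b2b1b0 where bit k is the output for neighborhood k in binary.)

position 4: 111 → 1  (bit 7 = 1)
position 5: 110 → 0  (bit 6 = 0)
position 0: 101 → 1  (bit 5 = 1)
position 6: 100 → 0  (bit 4 = 0)
position 3: 011 → 0  (bit 3 = 0)
position 1: 010 → 0  (bit 2 = 0)
position 9: 001 → 0  (bit 1 = 0)
position 7: 000 → 0  (bit 0 = 0)
bits b7..b0 = 10100000 = 160

160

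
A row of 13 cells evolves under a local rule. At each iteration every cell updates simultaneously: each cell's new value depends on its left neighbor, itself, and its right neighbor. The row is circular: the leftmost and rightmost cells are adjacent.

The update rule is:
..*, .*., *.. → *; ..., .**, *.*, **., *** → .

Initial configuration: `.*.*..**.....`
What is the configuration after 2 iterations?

iteration 1: **.***..*....
iteration 2: ......****..*

......****..*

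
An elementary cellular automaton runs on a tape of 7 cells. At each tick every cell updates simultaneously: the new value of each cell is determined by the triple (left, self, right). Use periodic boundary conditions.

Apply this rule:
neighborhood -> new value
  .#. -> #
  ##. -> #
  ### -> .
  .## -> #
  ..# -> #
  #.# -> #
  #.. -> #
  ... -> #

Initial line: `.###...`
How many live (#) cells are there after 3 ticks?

##.####
.###...  (repeats tick 0; period 2)
tick 3: ##.####
count of #: 6

6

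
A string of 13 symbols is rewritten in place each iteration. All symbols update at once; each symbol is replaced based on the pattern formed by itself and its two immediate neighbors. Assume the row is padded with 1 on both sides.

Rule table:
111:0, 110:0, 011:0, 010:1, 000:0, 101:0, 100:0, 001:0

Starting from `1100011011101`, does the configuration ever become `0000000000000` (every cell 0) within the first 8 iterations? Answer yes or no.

yes

iteration 1: 0000000000000
all cells are 0 at iteration 1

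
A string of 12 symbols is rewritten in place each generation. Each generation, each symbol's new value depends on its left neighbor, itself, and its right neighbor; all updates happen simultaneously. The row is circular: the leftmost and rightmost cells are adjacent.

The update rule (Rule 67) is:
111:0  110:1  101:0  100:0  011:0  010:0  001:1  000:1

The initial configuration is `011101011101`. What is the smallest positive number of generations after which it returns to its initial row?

15

generation 1: 000100000100
generation 2: 111001111001
generation 3: 001010001010
generation 4: 110000110000
generation 5: 010111010111
generation 6: 000001000001
generation 7: 011110011110
generation 8: 100010100010
generation 9: 001100001100
generation 10: 110101110101
generation 11: 010000010000
generation 12: 100111100111
generation 13: 101000101000
generation 14: 000011000011
generation 15: 011101011101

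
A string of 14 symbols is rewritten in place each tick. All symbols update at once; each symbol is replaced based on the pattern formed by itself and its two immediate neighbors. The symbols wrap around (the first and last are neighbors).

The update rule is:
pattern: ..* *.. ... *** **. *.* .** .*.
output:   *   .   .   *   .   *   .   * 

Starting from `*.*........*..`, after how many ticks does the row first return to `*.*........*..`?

28

***.......**.*
**.......*..*.
........**.***
.......*..*.*.
......**.****.
.....*..*.**..
....**.***....
...*..*.*.....
..**.****.....
.*..*.**......
**.***........
..*.*........*
.****.......**
*.**.......*..
**........**.*
*........*..*.
*.......**.***
.......*..*.**
......**.***..
.....*..*.*...
....**.****...
...*..*.**....
..**.***......
.*..*.*.......
**.****.......
..*.**.......*
.***........**
*.*........*..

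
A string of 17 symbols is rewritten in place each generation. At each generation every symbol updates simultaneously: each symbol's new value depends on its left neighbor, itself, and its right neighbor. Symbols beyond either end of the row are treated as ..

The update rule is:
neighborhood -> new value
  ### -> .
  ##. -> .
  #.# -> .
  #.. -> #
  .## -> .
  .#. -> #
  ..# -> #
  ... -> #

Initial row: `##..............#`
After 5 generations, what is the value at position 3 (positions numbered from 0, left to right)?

#

generation 1: ..###############
generation 2: ##...............
generation 3: ..###############  (repeats generation 1; period 2)
generation 5: ..###############
position 3 holds #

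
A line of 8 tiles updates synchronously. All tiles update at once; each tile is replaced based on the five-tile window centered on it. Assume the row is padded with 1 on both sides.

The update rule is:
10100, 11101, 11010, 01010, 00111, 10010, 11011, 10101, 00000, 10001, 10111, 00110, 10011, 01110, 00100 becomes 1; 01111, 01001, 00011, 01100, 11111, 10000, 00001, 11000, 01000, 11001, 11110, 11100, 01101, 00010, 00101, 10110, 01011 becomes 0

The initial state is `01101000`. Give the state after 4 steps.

10011011

10011010
00110110
01101001
10011011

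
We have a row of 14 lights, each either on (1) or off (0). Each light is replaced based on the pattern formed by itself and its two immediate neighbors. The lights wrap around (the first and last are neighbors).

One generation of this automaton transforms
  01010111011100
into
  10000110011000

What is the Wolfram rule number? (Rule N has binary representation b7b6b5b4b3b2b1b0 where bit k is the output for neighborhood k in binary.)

position 6: 111 → 1  (bit 7 = 1)
position 7: 110 → 0  (bit 6 = 0)
position 2: 101 → 0  (bit 5 = 0)
position 12: 100 → 0  (bit 4 = 0)
position 5: 011 → 1  (bit 3 = 1)
position 1: 010 → 0  (bit 2 = 0)
position 0: 001 → 1  (bit 1 = 1)
position 13: 000 → 0  (bit 0 = 0)
bits b7..b0 = 10001010 = 138

138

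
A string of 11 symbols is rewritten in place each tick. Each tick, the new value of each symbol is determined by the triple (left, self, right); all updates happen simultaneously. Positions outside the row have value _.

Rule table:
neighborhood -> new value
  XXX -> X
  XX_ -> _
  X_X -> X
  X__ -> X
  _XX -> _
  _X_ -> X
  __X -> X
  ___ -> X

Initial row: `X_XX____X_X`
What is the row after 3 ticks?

XX__X_XXX_X

XX__XXXXXXX
__XX_XXXXX_
XX__X_XXX_X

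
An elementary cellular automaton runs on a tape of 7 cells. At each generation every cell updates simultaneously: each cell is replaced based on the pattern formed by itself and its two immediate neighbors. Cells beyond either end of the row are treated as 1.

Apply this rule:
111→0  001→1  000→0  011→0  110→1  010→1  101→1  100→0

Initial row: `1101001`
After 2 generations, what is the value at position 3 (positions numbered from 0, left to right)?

1

0111010
1001111
position 3 holds 1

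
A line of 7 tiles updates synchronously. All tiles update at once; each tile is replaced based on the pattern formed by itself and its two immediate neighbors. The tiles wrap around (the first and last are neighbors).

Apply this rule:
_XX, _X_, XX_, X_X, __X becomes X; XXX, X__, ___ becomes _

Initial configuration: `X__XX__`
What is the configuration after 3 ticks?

X_XXX_X
XXX_XXX
__XXX__

__XXX__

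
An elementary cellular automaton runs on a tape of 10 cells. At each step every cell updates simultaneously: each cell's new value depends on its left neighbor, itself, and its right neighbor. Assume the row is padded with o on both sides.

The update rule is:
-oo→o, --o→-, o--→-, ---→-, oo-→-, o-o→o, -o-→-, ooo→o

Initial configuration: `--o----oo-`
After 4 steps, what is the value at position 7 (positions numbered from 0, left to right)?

-

step 1: -------o-o
step 2: --------oo
step 3: --------oo  (fixed point — unchanged through step 4)
position 7 holds -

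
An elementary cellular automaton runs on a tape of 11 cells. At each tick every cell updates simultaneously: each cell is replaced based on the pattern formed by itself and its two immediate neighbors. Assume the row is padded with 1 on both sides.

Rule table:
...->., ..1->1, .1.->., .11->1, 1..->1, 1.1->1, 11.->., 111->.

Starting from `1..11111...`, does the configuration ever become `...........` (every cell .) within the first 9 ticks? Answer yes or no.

.111....1.1
11..1..1.11
..11.11.11.
111.11.11.1
...11.11.11
1.11.11.11.
.11.11.11.1
11.11.11.11
..11.11.11.
tick 9 is ..11.11.11., still not uniform .

no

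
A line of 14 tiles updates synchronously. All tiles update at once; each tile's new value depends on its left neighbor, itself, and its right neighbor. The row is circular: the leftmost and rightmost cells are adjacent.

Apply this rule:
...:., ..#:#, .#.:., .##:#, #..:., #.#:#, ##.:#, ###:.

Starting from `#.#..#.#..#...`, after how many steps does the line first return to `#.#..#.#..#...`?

step 1: .#..#.#..#...#
step 2: #..#.#..#...#.
step 3: ..#.#..#...#.#
step 4: .#.#..#...#.#.
step 5: #.#..#...#.#..
step 6: .#..#...#.#..#
step 7: #..#...#.#..#.
step 8: ..#...#.#..#.#
step 9: .#...#.#..#.#.
step 10: #...#.#..#.#..
step 11: ...#.#..#.#..#
step 12: ..#.#..#.#..#.
step 13: .#.#..#.#..#..
step 14: #.#..#.#..#...

14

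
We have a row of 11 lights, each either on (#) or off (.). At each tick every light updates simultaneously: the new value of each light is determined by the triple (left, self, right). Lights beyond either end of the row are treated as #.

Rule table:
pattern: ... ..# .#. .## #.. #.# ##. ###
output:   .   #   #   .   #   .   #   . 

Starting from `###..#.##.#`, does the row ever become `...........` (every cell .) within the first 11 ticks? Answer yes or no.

no

..####..#..
##...######
.##.#......
..#.##....#
###..##..#.
..###.####.
##..#....#.
.#####..##.
.....###.#.
#...#..#.#.
##.#####.#.
tick 11 is ##.#####.#., still not uniform .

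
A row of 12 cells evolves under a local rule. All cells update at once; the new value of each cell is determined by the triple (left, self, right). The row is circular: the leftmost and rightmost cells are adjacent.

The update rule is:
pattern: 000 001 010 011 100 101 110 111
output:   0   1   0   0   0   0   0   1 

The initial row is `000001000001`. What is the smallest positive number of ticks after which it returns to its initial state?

tick 1: 000010000010
tick 2: 000100000100
tick 3: 001000001000
tick 4: 010000010000
tick 5: 100000100000
tick 6: 000001000001

6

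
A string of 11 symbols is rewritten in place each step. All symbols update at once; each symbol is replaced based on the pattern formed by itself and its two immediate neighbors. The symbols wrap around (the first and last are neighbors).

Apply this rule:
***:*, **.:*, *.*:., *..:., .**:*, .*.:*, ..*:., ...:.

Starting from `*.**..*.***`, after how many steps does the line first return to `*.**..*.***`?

*.**..*.***

1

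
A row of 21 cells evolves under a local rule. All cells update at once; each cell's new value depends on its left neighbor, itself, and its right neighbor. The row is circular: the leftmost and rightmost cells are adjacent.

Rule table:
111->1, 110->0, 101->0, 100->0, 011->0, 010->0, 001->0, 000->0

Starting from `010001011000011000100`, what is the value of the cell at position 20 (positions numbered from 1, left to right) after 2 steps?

step 1: 000000000000000000000
step 2: 000000000000000000000
position 20 holds 0

0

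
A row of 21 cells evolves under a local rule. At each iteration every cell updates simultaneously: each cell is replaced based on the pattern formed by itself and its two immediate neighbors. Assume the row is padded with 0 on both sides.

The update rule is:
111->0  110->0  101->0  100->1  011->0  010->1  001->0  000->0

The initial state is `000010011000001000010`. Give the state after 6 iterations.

000011000100001100011
000000100110000010000
000000110001000011000
000000001001100000100
000000001100010000110
000000000010011000001

000000000010011000001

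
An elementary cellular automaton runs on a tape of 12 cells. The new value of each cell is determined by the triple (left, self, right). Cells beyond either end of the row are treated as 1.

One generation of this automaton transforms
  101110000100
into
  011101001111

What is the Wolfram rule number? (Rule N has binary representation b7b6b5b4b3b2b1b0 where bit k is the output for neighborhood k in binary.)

position 3: 111 → 1  (bit 7 = 1)
position 0: 110 → 0  (bit 6 = 0)
position 1: 101 → 1  (bit 5 = 1)
position 5: 100 → 1  (bit 4 = 1)
position 2: 011 → 1  (bit 3 = 1)
position 9: 010 → 1  (bit 2 = 1)
position 8: 001 → 1  (bit 1 = 1)
position 6: 000 → 0  (bit 0 = 0)
bits b7..b0 = 10111110 = 190

190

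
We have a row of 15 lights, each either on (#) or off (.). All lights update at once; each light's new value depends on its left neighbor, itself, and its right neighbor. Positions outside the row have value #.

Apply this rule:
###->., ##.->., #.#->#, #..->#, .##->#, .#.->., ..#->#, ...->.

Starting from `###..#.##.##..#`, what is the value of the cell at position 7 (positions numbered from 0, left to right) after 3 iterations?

...##.##.##.###
#.##.##.##.##..
.##.##.##.##.##
position 7 holds #

#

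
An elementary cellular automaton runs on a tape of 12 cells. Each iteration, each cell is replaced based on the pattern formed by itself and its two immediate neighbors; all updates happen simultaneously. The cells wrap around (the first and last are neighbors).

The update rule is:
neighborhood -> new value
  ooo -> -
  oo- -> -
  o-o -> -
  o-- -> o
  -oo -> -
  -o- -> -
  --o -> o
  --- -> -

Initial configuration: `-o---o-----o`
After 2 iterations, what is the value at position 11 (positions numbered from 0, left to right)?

o

--o-o-o---o-
-o-----o-o-o
position 11 holds o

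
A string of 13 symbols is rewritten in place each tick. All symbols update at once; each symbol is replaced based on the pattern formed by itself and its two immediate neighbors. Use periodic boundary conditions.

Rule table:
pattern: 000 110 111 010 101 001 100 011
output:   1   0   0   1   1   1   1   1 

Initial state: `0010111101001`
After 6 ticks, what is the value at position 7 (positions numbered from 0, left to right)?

1111100011111
0000011110000
1111110001111
0000001111000
1111111000111
0000000111100
position 7 holds 1

1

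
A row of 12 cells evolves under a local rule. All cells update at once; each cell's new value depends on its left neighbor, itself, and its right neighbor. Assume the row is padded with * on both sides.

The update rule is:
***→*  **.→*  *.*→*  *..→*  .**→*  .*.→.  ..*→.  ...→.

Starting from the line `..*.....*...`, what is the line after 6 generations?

******..*..*

*..*.....*..
**..*.....*.
***..*.....*
****..*....*
*****..*...*
******..*..*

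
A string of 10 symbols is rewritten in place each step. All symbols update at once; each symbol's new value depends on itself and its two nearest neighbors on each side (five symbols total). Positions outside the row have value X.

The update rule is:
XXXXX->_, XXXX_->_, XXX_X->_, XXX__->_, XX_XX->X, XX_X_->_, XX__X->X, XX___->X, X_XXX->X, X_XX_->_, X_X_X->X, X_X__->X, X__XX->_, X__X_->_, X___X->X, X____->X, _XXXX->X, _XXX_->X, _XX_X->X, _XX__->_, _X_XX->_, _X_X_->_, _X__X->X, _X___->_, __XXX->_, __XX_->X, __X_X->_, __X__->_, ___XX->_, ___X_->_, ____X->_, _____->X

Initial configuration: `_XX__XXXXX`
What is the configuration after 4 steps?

X__X__X___
_X__X___X_
_XX___X___
X__XX___X_

X__XX___X_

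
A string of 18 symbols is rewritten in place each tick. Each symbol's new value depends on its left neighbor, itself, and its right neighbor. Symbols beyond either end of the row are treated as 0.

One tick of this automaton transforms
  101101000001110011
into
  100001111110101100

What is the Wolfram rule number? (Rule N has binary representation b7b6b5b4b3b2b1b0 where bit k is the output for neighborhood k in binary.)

151

position 12: 111 → 1  (bit 7 = 1)
position 3: 110 → 0  (bit 6 = 0)
position 1: 101 → 0  (bit 5 = 0)
position 6: 100 → 1  (bit 4 = 1)
position 2: 011 → 0  (bit 3 = 0)
position 0: 010 → 1  (bit 2 = 1)
position 10: 001 → 1  (bit 1 = 1)
position 7: 000 → 1  (bit 0 = 1)
bits b7..b0 = 10010111 = 151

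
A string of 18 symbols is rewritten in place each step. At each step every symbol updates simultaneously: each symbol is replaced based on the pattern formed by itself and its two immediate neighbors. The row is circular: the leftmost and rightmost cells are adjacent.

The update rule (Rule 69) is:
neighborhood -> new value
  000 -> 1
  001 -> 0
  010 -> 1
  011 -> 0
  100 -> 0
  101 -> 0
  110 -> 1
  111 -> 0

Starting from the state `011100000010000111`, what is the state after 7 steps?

step 1: 000101111010110001
step 2: 010100001010010101
step 3: 010101101010010101
step 4: 010100101010010101
step 5: 010100101010010101  (fixed point — unchanged through step 7)

010100101010010101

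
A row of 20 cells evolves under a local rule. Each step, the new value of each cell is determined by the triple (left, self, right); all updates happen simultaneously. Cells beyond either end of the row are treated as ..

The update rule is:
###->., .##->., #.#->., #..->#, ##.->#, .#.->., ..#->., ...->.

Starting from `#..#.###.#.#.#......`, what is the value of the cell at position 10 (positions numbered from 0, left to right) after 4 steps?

.#.....#......#.....
..#.....#......#....
...#.....#......#...
....#.....#......#..
position 10 holds #

#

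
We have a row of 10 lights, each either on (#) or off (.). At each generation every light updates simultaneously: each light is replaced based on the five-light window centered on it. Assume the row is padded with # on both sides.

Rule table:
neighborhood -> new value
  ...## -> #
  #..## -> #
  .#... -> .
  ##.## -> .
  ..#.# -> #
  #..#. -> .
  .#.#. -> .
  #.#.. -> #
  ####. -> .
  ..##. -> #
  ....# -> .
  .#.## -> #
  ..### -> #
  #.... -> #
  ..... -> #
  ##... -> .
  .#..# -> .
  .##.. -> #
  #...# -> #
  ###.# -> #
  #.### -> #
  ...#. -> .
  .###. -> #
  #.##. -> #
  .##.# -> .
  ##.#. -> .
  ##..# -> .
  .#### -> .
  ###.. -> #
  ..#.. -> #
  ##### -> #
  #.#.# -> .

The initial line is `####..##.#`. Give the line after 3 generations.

.#.####.#.

##.#.##..#
.#..###.##
.#.####.#.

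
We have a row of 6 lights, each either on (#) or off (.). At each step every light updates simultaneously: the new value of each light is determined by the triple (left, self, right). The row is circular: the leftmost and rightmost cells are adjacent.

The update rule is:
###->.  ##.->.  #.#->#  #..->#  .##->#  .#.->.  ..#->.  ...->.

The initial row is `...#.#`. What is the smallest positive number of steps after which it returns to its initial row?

6

#...#.
.#...#
#.#...
.#.#..
..#.#.
...#.#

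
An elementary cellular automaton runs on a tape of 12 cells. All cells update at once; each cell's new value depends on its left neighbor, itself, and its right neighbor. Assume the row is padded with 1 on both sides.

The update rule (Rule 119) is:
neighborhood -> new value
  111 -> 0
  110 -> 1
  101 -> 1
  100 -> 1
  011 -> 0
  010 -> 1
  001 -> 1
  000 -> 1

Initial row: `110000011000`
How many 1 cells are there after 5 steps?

011111101111
100000110000
111111011111
000001100000
111110111111
count of 1: 11

11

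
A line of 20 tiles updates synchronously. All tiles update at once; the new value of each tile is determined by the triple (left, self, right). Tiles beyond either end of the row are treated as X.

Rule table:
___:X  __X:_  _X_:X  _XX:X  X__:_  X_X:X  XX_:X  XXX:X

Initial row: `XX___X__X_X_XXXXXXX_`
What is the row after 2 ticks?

tick 1: XX_X_X__XXXXXXXXXXXX
tick 2: XXXXXX__XXXXXXXXXXXX

XXXXXX__XXXXXXXXXXXX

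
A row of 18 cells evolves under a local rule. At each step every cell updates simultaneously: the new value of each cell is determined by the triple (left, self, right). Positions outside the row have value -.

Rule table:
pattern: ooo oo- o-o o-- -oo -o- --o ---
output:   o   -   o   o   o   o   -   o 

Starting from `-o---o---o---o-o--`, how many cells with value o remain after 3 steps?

-ooo-ooo-ooo-ooooo
-oo-ooo-ooo-ooooo-
-o-ooo-ooo-ooooo-o
count of o: 13

13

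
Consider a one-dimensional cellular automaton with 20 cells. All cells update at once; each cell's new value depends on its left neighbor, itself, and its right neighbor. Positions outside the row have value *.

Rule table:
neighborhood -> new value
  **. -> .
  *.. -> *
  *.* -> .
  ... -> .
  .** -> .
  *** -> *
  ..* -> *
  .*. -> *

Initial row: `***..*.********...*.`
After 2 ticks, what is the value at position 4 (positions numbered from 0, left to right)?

*

**.***..******.*.**.
*...*.**.****..*....
position 4 holds *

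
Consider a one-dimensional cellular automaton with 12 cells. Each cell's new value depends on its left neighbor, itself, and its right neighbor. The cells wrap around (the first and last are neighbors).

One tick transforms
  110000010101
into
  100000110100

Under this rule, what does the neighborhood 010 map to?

1

At position 7 the neighborhood is 010; the next row has 1 there.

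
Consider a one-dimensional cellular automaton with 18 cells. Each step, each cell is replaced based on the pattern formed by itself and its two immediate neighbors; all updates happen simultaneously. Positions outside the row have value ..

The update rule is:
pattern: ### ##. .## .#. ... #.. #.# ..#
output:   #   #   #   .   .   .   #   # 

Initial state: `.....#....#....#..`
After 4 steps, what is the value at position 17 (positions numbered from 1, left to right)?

step 1: ....#....#....#...
step 2: ...#....#....#....
step 3: ..#....#....#.....
step 4: .#....#....#......
position 17 holds .

.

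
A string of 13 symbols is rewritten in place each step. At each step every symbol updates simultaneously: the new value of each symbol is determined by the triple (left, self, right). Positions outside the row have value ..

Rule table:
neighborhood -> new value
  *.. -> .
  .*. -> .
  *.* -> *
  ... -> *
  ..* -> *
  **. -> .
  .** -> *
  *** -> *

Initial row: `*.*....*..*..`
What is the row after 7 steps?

*..*..*..*..*

.*..***..*..*
*..***..*..*.
..***..*..*..
****..*..*..*
***..*..*..*.
**..*..*..*..
*..*..*..*..*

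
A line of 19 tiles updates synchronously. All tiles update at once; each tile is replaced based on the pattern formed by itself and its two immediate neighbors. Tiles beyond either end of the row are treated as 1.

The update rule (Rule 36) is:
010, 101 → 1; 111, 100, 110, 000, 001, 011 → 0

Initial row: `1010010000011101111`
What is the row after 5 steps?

0110010000000010000
1000010000000010000
0000010000000010000
0000010000000010000  (fixed point — unchanged through step 5)

0000010000000010000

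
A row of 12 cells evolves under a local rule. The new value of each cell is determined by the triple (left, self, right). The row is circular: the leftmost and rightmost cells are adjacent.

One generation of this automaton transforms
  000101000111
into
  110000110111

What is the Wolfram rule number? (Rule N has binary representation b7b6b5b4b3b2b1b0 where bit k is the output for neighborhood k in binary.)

217

position 10: 111 → 1  (bit 7 = 1)
position 11: 110 → 1  (bit 6 = 1)
position 4: 101 → 0  (bit 5 = 0)
position 0: 100 → 1  (bit 4 = 1)
position 9: 011 → 1  (bit 3 = 1)
position 3: 010 → 0  (bit 2 = 0)
position 2: 001 → 0  (bit 1 = 0)
position 1: 000 → 1  (bit 0 = 1)
bits b7..b0 = 11011001 = 217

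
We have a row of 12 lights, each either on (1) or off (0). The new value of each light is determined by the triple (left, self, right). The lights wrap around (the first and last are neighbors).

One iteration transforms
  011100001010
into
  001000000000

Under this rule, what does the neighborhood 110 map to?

0

At position 3 the neighborhood is 110; the next row has 0 there.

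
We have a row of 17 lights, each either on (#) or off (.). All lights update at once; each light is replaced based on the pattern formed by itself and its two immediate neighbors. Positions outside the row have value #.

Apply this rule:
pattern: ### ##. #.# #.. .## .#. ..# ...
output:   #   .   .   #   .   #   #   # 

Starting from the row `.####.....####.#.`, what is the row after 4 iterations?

...##..#..##..###

..##.#####.##..#.
##....###....###.
#.####.#.####.#..
...##..#..##..###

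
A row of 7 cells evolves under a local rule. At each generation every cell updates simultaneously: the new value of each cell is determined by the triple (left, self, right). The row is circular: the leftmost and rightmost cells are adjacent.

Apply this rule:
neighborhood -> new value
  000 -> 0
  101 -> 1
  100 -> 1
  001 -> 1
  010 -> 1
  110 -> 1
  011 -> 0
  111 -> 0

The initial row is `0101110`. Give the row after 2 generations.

0011100

1110011
0011100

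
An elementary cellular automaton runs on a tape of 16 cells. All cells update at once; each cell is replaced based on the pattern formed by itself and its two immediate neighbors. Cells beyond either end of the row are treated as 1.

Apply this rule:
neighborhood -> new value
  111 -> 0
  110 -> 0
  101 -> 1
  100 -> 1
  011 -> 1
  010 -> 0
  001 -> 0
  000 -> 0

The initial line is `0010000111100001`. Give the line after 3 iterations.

1010010001000101

1001000100010001
0100100010001001
1010010001000101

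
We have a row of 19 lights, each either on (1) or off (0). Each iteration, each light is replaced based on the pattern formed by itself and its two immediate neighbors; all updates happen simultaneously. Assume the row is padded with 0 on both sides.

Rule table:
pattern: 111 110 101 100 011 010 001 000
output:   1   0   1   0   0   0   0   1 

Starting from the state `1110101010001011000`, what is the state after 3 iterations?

1001010011111100011

0101010100100100011
0010101000000001000
1001010011111100011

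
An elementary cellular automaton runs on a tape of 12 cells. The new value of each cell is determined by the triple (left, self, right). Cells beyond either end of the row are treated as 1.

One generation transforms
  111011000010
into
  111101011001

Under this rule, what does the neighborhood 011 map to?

At position 4 the neighborhood is 011; the next row has 0 there.

0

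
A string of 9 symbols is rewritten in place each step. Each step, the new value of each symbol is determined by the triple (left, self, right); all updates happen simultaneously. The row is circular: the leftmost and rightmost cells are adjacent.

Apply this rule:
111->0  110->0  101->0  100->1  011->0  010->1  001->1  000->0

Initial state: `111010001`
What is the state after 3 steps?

101110100

step 1: 000011010
step 2: 000100011
step 3: 101110100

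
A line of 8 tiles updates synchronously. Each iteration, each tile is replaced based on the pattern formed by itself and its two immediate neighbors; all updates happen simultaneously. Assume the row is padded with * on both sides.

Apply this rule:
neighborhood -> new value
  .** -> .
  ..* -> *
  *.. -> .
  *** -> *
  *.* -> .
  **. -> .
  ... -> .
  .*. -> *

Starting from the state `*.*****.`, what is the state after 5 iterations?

...**.*.

...***..
..*.*..*
.**.*.*.
....*.*.
...**.*.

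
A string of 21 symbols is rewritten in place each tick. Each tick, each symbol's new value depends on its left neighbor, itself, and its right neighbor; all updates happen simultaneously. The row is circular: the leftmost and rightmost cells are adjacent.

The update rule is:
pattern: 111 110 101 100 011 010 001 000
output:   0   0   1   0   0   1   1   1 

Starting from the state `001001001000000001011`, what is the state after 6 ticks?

011001001001000000000

011011011011111111100
100100100100000000001
001101101101111111110
110010010010000000000
000110110110111111111
011001001001000000000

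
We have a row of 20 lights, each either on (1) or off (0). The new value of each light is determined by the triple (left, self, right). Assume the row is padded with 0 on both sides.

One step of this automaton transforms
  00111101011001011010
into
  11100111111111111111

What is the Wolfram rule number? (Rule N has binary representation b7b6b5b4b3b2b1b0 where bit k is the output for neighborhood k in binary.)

position 3: 111 → 0  (bit 7 = 0)
position 5: 110 → 1  (bit 6 = 1)
position 6: 101 → 1  (bit 5 = 1)
position 11: 100 → 1  (bit 4 = 1)
position 2: 011 → 1  (bit 3 = 1)
position 7: 010 → 1  (bit 2 = 1)
position 1: 001 → 1  (bit 1 = 1)
position 0: 000 → 1  (bit 0 = 1)
bits b7..b0 = 01111111 = 127

127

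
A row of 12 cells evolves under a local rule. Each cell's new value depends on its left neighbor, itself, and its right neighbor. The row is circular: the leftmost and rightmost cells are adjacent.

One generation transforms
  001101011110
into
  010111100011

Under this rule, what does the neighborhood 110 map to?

At position 3 the neighborhood is 110; the next row has 1 there.

1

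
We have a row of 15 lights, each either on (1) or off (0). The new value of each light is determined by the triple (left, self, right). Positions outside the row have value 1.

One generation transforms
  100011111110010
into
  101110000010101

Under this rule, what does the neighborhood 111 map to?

At position 5 the neighborhood is 111; the next row has 0 there.

0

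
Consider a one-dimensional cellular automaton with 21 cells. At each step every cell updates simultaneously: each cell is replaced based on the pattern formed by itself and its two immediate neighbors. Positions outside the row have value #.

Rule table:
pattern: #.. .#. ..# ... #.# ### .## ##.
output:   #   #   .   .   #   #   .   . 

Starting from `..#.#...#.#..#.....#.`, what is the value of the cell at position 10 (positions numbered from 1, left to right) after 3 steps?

.

#.####..####.##....##
.#.##.#..##.#..#....#
###..###...###.##....
position 10 holds .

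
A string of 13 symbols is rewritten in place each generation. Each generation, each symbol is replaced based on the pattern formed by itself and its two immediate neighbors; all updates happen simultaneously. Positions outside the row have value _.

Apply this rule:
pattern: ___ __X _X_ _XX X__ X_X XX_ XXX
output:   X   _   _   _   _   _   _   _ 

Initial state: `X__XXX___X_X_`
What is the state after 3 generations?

_______X_____

generation 1: _______X_____
generation 2: XXXXXX___XXXX
generation 3: _______X_____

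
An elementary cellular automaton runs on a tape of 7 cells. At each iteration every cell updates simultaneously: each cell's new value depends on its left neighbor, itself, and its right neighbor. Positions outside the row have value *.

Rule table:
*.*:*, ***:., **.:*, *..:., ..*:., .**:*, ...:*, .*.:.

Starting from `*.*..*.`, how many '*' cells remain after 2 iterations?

4

**....*
.*.**.*
count of *: 4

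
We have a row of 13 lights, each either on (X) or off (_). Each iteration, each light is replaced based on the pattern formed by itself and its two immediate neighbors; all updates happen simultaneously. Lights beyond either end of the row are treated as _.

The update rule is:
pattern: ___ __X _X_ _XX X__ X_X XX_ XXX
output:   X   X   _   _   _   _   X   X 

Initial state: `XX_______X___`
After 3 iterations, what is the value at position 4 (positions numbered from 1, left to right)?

X

_X_XXXXXX__XX
X___XXXXX_X_X
__XX_XXXX____
position 4 holds X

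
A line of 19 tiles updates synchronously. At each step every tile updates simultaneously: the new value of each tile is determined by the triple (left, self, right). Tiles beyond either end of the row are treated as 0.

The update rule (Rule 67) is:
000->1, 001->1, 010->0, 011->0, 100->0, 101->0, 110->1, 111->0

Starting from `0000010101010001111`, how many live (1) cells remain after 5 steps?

1111100000000110001
0000101111111010110
1111000000001000010
0001011111110011100
1110000000010100101
count of 1: 7

7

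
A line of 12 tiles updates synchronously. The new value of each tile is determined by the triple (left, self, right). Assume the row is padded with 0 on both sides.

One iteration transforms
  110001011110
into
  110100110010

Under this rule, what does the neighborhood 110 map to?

At position 1 the neighborhood is 110; the next row has 1 there.

1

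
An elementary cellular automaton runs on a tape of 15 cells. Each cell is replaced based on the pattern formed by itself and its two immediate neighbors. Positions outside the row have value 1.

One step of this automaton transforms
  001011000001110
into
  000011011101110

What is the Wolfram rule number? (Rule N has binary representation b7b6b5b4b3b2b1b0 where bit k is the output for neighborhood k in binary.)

position 12: 111 → 1  (bit 7 = 1)
position 5: 110 → 1  (bit 6 = 1)
position 3: 101 → 0  (bit 5 = 0)
position 0: 100 → 0  (bit 4 = 0)
position 4: 011 → 1  (bit 3 = 1)
position 2: 010 → 0  (bit 2 = 0)
position 1: 001 → 0  (bit 1 = 0)
position 7: 000 → 1  (bit 0 = 1)
bits b7..b0 = 11001001 = 201

201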